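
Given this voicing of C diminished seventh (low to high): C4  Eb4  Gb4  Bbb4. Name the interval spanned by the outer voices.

The outer voices are C4 and Bbb4.
7 letter names make it a seventh; at 9 semitones (a whole step narrower than major) the quality is diminished.

d7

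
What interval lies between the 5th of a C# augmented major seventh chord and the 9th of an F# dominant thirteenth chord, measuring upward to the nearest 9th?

C# augmented major seventh has G## as its 5th, and F# dominant thirteenth has G# as its 9th.
G## up to G# is 11 semitones, a half step narrower than a perfect octave, so the interval is diminished.

diminished octave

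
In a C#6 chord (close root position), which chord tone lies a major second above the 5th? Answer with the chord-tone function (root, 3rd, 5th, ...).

6th

C#6: C#–E#–G#–A#.
The 5th is G#. A major second above G# is A#.
A# is the chord's 6th.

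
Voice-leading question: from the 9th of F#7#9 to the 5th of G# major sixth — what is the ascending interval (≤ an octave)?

The 9th of F#7#9 is G##; the 5th of G# major sixth is D#.
G## up to D# is 6 semitones, a half step narrower than a perfect fifth, so the interval is diminished.

diminished 5th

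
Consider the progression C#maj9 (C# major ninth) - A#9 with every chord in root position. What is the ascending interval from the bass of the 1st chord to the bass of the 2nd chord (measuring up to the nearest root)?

major sixth

The roots are C# and A#.
From C# to A# is 9 semitones, exactly the major sixth.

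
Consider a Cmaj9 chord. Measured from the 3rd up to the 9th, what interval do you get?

The chord tones of Cmaj9 are C, E, G, B, D.
The 3rd is E and the 9th is D.
7 letter names make it a seventh; at 10 semitones (a half step narrower than major) the quality is minor.

minor seventh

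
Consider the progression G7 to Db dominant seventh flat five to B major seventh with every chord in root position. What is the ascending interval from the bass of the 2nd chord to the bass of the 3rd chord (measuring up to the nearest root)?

The roots are Db and B.
6 letter names make it a sixth; at 10 semitones (a half step wider than major) the quality is augmented.

augmented 6th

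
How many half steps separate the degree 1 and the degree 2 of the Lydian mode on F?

2

The scale is F G A B C D E.
F up to G is a major second — 2 semitones.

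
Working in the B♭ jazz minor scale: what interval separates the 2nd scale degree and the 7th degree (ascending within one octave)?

major 6th

B♭ melodic minor: B♭ C D♭ E♭ F G A.
So we need the interval from C up to A.
Counting 6 letters and 9 half steps from C gives a major sixth.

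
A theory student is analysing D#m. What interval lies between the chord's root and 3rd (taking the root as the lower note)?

The chord tones of D#- (D# minor) are D#-F#-A#.
So we need the interval from D# up to F#.
From D# to F#: 3 semitones over a third = minor.

minor third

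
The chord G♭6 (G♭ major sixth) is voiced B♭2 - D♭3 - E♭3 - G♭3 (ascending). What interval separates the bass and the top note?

minor sixth

The outer voices are B♭2 and G♭3.
From B♭ to G♭: 8 semitones over a sixth = minor.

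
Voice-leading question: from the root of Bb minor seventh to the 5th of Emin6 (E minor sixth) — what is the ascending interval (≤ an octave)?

The root of Bb minor seventh is Bb; the 5th of Emin6 (E minor sixth) is B.
Bb up to B is 1 semitone, a half step wider than a perfect unison, so the interval is augmented.

augmented unison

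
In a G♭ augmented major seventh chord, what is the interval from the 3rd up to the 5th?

major 3rd

Spelling the chord: G♭–B♭–D–F.
The 3rd is B♭ and the 5th is D.
Counting 3 letters and 4 half steps from B♭ gives a major third.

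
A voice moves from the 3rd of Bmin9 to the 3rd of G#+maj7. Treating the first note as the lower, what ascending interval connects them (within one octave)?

augmented sixth

The 3rd of Bmin9 is D; the 3rd of G#+maj7 is B#.
6 letter names make it a sixth; at 10 semitones (a half step wider than major) the quality is augmented.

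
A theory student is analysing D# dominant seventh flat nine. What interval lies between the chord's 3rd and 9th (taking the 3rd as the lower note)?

D# dominant seventh flat nine: D# F## A# C# E.
The 3rd is F## and the 9th is E.
7 letter names make it a seventh; at 9 semitones (a whole step narrower than major) the quality is diminished.

d7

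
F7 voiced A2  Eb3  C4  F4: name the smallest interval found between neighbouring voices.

P4

Adjacent intervals: A2→Eb3 = diminished fifth; Eb3→C4 = major sixth; C4→F4 = perfect fourth.
The smallest is C4 to F4, a perfect fourth (5 semitones).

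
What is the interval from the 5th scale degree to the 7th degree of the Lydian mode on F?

major 3rd

The scale runs F G A B C D E.
That puts C below E.
C up to E spans 3 letter names and 4 semitones — a major third.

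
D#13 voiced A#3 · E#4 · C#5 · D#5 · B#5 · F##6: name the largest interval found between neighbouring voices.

Adjacent intervals: A#3→E#4 = perfect fifth; E#4→C#5 = minor sixth; C#5→D#5 = major second; D#5→B#5 = major sixth; B#5→F##6 = perfect fifth.
The largest is D#5 to B#5, a major sixth (9 semitones).

M6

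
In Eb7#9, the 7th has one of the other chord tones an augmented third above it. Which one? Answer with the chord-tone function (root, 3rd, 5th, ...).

The chord tones of Eb7#9 are Eb G Bb Db F#.
The 7th is Db. An augmented third above Db is F#.
F# is the chord's 9th.

9th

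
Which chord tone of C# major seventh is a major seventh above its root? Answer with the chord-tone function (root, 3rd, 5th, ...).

7th

C# major seventh: C# E# G# B#.
The root is C#. A major seventh above C# is B#.
B# is the chord's 7th.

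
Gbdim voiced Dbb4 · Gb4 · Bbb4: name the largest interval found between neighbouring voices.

augmented fourth

Adjacent intervals: Dbb4→Gb4 = augmented fourth; Gb4→Bbb4 = minor third.
The largest is Dbb4 to Gb4, an augmented fourth (6 semitones).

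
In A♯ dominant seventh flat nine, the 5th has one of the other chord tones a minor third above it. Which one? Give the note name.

G#

Spelling the chord: A♯, C𝄪, E♯, G♯, B.
The 5th is E♯. A minor third above E♯ is G♯.
G♯ is the chord's 7th.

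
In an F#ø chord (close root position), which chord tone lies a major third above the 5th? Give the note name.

E

The chord tones of F#m7b5 are F# A C E.
The 5th is C. A major third above C is E.
E is the chord's 7th.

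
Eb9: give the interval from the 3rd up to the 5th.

minor third

Eb9 (Eb dominant ninth): Eb, G, Bb, Db, F.
So we need the interval from G up to Bb.
3 letter names make it a third; at 3 semitones (a half step narrower than major) the quality is minor.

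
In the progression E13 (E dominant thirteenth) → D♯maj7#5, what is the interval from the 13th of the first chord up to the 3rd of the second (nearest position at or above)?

E13 (E dominant thirteenth) has C♯ as its 13th, and D♯maj7#5 has F𝄪 as its 3rd.
From C♯ to F𝄪: 6 semitones over a fourth = augmented.

augmented fourth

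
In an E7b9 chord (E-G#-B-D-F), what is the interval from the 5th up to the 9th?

diminished 5th

The 5th is B and the 9th is F.
B up to F is 6 semitones, a half step narrower than a perfect fifth, so the interval is diminished.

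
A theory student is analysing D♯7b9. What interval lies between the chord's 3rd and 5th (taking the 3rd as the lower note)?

The chord tones of D♯7b9 are D♯–F𝄪–A♯–C♯–E.
3rd = F𝄪; 5th = A♯.
F𝄪 up to A♯ is 3 semitones, a half step narrower than a major third, so the interval is minor.

m3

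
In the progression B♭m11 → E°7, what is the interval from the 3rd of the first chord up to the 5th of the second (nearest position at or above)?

major sixth

B♭m11 has D♭ as its 3rd, and E°7 has B♭ as its 5th.
Counting 6 letters and 9 half steps from D♭ gives a major sixth.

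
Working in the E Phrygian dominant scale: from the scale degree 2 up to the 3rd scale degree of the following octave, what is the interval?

The scale runs E F G# A B C D.
Scale degree 2 = F; 3rd scale degree (up an octave) = G#.
F up to G# is 15 semitones, a half step wider than a major ninth, so the interval is augmented.

augmented 9th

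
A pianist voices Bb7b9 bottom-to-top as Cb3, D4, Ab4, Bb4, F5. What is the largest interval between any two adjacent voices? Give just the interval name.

augmented ninth

Adjacent intervals: Cb3→D4 = augmented ninth; D4→Ab4 = diminished fifth; Ab4→Bb4 = major second; Bb4→F5 = perfect fifth.
The largest is Cb3 to D4, an augmented ninth (15 semitones).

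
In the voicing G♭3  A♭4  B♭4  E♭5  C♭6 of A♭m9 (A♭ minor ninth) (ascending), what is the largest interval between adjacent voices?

major ninth

Adjacent intervals: G♭3→A♭4 = major ninth; A♭4→B♭4 = major second; B♭4→E♭5 = perfect fourth; E♭5→C♭6 = minor sixth.
The largest is G♭3 to A♭4, a major ninth (14 semitones).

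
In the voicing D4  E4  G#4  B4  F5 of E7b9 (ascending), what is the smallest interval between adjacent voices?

Adjacent intervals: D4→E4 = major second; E4→G#4 = major third; G#4→B4 = minor third; B4→F5 = diminished fifth.
The smallest is D4 to E4, a major second (2 semitones).

major 2nd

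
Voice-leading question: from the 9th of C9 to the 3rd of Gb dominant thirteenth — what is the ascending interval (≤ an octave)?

minor sixth

The 9th of C9 is D; the 3rd of Gb dominant thirteenth is Bb.
D up to Bb is 8 semitones, a half step narrower than a major sixth, so the interval is minor.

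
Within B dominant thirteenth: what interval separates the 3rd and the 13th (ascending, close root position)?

The chord tones of B13 are B, D♯, F♯, A, C♯, G♯.
The 3rd is D♯ and the 13th is G♯.
Counting 11 letters and 17 half steps from D♯ gives a perfect eleventh.

perfect eleventh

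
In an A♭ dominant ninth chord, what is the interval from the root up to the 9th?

major ninth

The chord tones of A♭9 (A♭ dominant ninth) are A♭-C-E♭-G♭-B♭.
Root = A♭; 9th = B♭.
Counting 9 letters and 14 half steps from A♭ gives a major ninth.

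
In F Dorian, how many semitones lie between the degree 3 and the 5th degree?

The scale is F G A♭ B♭ C D E♭.
A♭ up to C is a major third — 4 semitones.

4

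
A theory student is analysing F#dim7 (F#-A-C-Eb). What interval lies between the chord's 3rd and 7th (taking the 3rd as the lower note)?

diminished 5th

So we need the interval from A up to Eb.
From A to Eb: 6 semitones over a fifth = diminished.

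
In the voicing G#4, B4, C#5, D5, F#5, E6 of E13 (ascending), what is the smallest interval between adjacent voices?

Adjacent intervals: G#4→B4 = minor third; B4→C#5 = major second; C#5→D5 = minor second; D5→F#5 = major third; F#5→E6 = minor seventh.
The smallest is C#5 to D5, a minor second (1 semitone).

m2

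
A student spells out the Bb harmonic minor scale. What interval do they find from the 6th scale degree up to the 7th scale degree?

A2

The scale runs Bb C Db Eb F Gb A.
6th scale degree = Gb; degree 7 = A.
From Gb to A: 3 semitones over a second = augmented.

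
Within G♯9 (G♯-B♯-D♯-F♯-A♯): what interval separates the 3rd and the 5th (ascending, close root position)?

minor third

So we need the interval from B♯ up to D♯.
From B♯ to D♯: 3 semitones over a third = minor.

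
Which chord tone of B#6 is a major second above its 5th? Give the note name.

G##

B# major sixth is spelled B#–D##–F##–G##.
The 5th is F##. A major second above F## is G##.
G## is the chord's 6th.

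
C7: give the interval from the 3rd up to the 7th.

Spelling the chord: C E G B♭.
So we need the interval from E up to B♭.
E up to B♭ is 6 semitones, a half step narrower than a perfect fifth, so the interval is diminished.

diminished fifth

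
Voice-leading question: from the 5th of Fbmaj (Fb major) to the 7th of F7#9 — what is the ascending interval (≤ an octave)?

The 5th of Fbmaj (Fb major) is Cb; the 7th of F7#9 is Eb.
From Cb to Eb is 4 semitones, exactly the major third.

major third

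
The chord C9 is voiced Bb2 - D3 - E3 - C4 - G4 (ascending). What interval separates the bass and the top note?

The outer voices are Bb2 and G4.
Bb up to G spans 13 letter names and 21 semitones — a major thirteenth.

major 13th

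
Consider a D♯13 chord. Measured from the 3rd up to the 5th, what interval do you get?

m3

D♯13 (D♯ dominant thirteenth) is spelled D♯-F𝄪-A♯-C♯-E♯-B♯.
So we need the interval from F𝄪 up to A♯.
F𝄪 up to A♯ is 3 semitones, a half step narrower than a major third, so the interval is minor.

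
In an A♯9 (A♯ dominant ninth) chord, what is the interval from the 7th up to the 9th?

The chord tones of A♯9 (A♯ dominant ninth) are A♯ C𝄪 E♯ G♯ B♯.
The 7th is G♯ and the 9th is B♯.
From G♯ to B♯ is 4 semitones, exactly the major third.

major 3rd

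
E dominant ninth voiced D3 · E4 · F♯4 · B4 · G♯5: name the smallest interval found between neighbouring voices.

major second

Adjacent intervals: D3→E4 = major ninth; E4→F♯4 = major second; F♯4→B4 = perfect fourth; B4→G♯5 = major sixth.
The smallest is E4 to F♯4, a major second (2 semitones).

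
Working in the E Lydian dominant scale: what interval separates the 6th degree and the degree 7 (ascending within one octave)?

minor second

The scale runs E F# G# A# B C# D.
That puts C# below D.
From C# to D: 1 semitone over a second = minor.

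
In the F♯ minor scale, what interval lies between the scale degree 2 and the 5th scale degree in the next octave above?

The scale runs F♯ G♯ A B C♯ D E.
So we need the interval from G♯ up to C♯.
G♯ up to C♯ spans 11 letter names and 17 semitones — a perfect eleventh.

perfect 11th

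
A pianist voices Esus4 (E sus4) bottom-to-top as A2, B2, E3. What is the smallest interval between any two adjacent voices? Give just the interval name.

major second

Adjacent intervals: A2→B2 = major second; B2→E3 = perfect fourth.
The smallest is A2 to B2, a major second (2 semitones).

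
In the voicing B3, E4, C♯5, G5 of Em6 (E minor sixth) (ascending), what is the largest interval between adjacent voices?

M6

Adjacent intervals: B3→E4 = perfect fourth; E4→C♯5 = major sixth; C♯5→G5 = diminished fifth.
The largest is E4 to C♯5, a major sixth (9 semitones).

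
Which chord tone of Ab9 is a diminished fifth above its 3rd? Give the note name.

Spelling the chord: Ab-C-Eb-Gb-Bb.
The 3rd is C. A diminished fifth above C is Gb.
Gb is the chord's 7th.

Gb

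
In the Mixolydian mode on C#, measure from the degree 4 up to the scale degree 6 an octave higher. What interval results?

C# mixolydian: C# D# E# F# G# A# B.
Degree 4 = F#; 6th degree (up an octave) = A#.
Counting 10 letters and 16 half steps from F# gives a major tenth.

major tenth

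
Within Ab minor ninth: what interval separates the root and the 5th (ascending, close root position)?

Abmin9 is spelled Ab–Cb–Eb–Gb–Bb.
Root = Ab; 5th = Eb.
From Ab to Eb is 7 semitones, exactly the perfect fifth.

perfect 5th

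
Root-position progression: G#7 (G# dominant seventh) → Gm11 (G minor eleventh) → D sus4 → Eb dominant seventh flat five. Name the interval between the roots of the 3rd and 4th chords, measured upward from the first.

m2

The roots are D and Eb.
D up to Eb is 1 semitone, a half step narrower than a major second, so the interval is minor.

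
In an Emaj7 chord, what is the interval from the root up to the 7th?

The chord tones of Emaj7 are E-G#-B-D#.
Root = E; 7th = D#.
From E to D# is 11 semitones, exactly the major seventh.

major 7th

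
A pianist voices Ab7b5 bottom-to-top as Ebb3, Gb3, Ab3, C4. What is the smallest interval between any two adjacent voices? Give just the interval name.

major second

Adjacent intervals: Ebb3→Gb3 = major third; Gb3→Ab3 = major second; Ab3→C4 = major third.
The smallest is Gb3 to Ab3, a major second (2 semitones).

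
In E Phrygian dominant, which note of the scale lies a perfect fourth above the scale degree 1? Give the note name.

A

The scale is E F G# A B C D.
The scale degree 1 is E; a perfect fourth above that is A — scale degree 4.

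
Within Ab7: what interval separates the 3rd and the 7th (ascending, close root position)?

Spelling the chord: Ab-C-Eb-Gb.
That puts C below Gb.
C up to Gb is 6 semitones, a half step narrower than a perfect fifth, so the interval is diminished.

diminished fifth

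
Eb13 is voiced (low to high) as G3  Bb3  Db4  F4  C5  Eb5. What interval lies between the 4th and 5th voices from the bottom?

Those voices are F4 and C5.
Counting 5 letters and 7 half steps from F gives a perfect fifth.

perfect fifth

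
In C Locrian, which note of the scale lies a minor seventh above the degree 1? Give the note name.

The scale is C D♭ E♭ F G♭ A♭ B♭.
The degree 1 is C; a minor seventh above that is B♭ — scale degree 7.

Bb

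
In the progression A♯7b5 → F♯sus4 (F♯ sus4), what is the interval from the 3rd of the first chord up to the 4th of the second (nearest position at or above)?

d7

A♯7b5 has C𝄪 as its 3rd, and F♯sus4 (F♯ sus4) has B as its 4th.
C𝄪 up to B is 9 semitones, a whole step narrower than a major seventh, so the interval is diminished.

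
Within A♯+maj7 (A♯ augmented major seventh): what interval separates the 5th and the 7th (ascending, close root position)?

A♯maj7#5 (A♯ augmented major seventh) is spelled A♯–C𝄪–E𝄪–G𝄪.
That puts E𝄪 below G𝄪.
From E𝄪 to G𝄪: 3 semitones over a third = minor.

minor third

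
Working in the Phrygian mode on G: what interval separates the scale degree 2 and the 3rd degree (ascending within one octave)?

major second

G phrygian: G Ab Bb C D Eb F.
That puts Ab below Bb.
Counting 2 letters and 2 half steps from Ab gives a major second.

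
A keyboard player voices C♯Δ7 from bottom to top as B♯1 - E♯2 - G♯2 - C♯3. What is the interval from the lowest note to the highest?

minor 9th

The outer voices are B♯1 and C♯3.
From B♯ to C♯: 13 semitones over a ninth = minor.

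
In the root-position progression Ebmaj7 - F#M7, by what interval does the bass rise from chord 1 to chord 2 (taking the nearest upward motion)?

The roots are Eb and F#.
Eb up to F# is 3 semitones, a half step wider than a major second, so the interval is augmented.

augmented 2nd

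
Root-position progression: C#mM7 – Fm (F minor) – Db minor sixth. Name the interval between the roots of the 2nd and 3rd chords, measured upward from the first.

The roots are F and Db.
F up to Db is 8 semitones, a half step narrower than a major sixth, so the interval is minor.

minor 6th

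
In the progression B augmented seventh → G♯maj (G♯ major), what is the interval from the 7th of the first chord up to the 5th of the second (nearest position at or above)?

augmented 4th

B augmented seventh has A as its 7th, and G♯maj (G♯ major) has D♯ as its 5th.
A up to D♯ is 6 semitones, a half step wider than a perfect fourth, so the interval is augmented.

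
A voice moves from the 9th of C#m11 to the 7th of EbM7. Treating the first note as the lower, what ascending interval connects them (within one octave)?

d8

C#m11 has D# as its 9th, and EbM7 has D as its 7th.
D# up to D is 11 semitones, a half step narrower than a perfect octave, so the interval is diminished.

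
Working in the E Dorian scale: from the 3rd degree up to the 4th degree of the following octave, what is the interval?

major 9th

E dorian: E F# G A B C# D.
3rd degree = G; degree 4 (up an octave) = A.
Counting 9 letters and 14 half steps from G gives a major ninth.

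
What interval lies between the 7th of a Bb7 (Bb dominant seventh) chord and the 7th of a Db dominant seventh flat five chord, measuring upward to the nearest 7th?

m3

Bb7 (Bb dominant seventh) has Ab as its 7th, and Db dominant seventh flat five has Cb as its 7th.
Ab up to Cb is 3 semitones, a half step narrower than a major third, so the interval is minor.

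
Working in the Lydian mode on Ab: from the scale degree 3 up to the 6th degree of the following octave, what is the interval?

perfect eleventh

Spelling the Lydian mode on Ab: Ab Bb C D Eb F G.
That puts C below F.
From C to F is 17 semitones, exactly the perfect eleventh.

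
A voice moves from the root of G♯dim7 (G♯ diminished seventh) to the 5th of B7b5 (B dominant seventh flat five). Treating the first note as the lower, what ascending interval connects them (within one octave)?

The root of G♯dim7 (G♯ diminished seventh) is G♯; the 5th of B7b5 (B dominant seventh flat five) is F.
7 letter names make it a seventh; at 9 semitones (a whole step narrower than major) the quality is diminished.

diminished seventh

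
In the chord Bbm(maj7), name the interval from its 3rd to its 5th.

Bb minor-major seventh is spelled Bb-Db-F-A.
So we need the interval from Db up to F.
Counting 3 letters and 4 half steps from Db gives a major third.

major 3rd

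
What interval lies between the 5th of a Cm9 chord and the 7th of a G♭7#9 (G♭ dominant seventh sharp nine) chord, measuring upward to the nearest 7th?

diminished seventh

The 5th of Cm9 is G; the 7th of G♭7#9 (G♭ dominant seventh sharp nine) is F♭.
G up to F♭ is 9 semitones, a whole step narrower than a major seventh, so the interval is diminished.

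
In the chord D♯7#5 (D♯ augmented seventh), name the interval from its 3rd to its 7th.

The chord tones of D♯aug7 (D♯ augmented seventh) are D♯, F𝄪, A𝄪, C♯.
The 3rd is F𝄪 and the 7th is C♯.
From F𝄪 to C♯: 6 semitones over a fifth = diminished.

d5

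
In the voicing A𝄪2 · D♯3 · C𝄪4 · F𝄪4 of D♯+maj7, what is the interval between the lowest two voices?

diminished 4th

Those voices are A𝄪2 and D♯3.
A𝄪 up to D♯ is 4 semitones, a half step narrower than a perfect fourth, so the interval is diminished.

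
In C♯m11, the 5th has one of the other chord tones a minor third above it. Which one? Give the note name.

The chord tones of C♯m11 are C♯, E, G♯, B, D♯, F♯.
The 5th is G♯. A minor third above G♯ is B.
B is the chord's 7th.

B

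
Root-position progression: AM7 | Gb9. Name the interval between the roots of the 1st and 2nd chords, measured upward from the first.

The roots are A and Gb.
7 letter names make it a seventh; at 9 semitones (a whole step narrower than major) the quality is diminished.

diminished seventh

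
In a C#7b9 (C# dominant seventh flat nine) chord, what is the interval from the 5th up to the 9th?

Spelling the chord: C#-E#-G#-B-D.
5th = G#; 9th = D.
5 letter names make it a fifth; at 6 semitones (a half step narrower than perfect) the quality is diminished.

diminished fifth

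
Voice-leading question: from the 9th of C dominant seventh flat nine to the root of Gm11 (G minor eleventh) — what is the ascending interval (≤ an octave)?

C dominant seventh flat nine has D♭ as its 9th, and Gm11 (G minor eleventh) has G as its root.
D♭ up to G is 6 semitones, a half step wider than a perfect fourth, so the interval is augmented.

augmented fourth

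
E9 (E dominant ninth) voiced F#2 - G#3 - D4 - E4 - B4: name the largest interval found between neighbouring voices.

M9

Adjacent intervals: F#2→G#3 = major ninth; G#3→D4 = diminished fifth; D4→E4 = major second; E4→B4 = perfect fifth.
The largest is F#2 to G#3, a major ninth (14 semitones).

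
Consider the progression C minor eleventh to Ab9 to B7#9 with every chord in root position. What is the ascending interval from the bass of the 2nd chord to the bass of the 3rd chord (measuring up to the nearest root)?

A2

The roots are Ab and B.
From Ab to B: 3 semitones over a second = augmented.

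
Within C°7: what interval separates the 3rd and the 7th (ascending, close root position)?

Spelling the chord: C-E♭-G♭-B𝄫.
That puts E♭ below B𝄫.
E♭ up to B𝄫 is 6 semitones, a half step narrower than a perfect fifth, so the interval is diminished.

diminished fifth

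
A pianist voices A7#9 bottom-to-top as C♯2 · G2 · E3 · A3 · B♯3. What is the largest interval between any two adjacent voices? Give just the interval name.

M6

Adjacent intervals: C♯2→G2 = diminished fifth; G2→E3 = major sixth; E3→A3 = perfect fourth; A3→B♯3 = augmented second.
The largest is G2 to E3, a major sixth (9 semitones).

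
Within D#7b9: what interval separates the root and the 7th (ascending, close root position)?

D#7b9 (D# dominant seventh flat nine): D#, F##, A#, C#, E.
That puts D# below C#.
7 letter names make it a seventh; at 10 semitones (a half step narrower than major) the quality is minor.

minor seventh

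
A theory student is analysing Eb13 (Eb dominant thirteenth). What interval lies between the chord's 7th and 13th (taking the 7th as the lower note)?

M7

Eb13 is spelled Eb, G, Bb, Db, F, C.
The 7th is Db and the 13th is C.
Counting 7 letters and 11 half steps from Db gives a major seventh.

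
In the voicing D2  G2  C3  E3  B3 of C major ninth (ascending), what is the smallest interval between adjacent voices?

major third

Adjacent intervals: D2→G2 = perfect fourth; G2→C3 = perfect fourth; C3→E3 = major third; E3→B3 = perfect fifth.
The smallest is C3 to E3, a major third (4 semitones).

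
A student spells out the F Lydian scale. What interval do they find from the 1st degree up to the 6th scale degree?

major 6th

Spelling the F Lydian scale: F G A B C D E.
That puts F below D.
From F to D is 9 semitones, exactly the major sixth.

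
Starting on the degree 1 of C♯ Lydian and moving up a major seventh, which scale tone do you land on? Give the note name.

B#

The scale is C♯ D♯ E♯ F𝄪 G♯ A♯ B♯.
The degree 1 is C♯; a major seventh above that is B♯ — scale degree 7.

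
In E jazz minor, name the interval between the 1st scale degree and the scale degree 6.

E melodic minor: E F♯ G A B C♯ D♯.
That puts E below C♯.
Counting 6 letters and 9 half steps from E gives a major sixth.

major sixth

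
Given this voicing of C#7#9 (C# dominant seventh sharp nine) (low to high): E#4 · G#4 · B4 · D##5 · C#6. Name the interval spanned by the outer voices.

m13

The outer voices are E#4 and C#6.
13 letter names make it a thirteenth; at 20 semitones (a half step narrower than major) the quality is minor.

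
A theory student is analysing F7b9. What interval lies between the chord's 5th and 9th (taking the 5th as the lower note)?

diminished fifth

F7b9 (F dominant seventh flat nine): F–A–C–Eb–Gb.
That puts C below Gb.
From C to Gb: 6 semitones over a fifth = diminished.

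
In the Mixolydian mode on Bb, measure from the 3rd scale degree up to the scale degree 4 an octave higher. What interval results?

minor ninth

The scale runs Bb C D Eb F G Ab.
3rd scale degree = D; 4th degree (up an octave) = Eb.
From D to Eb: 13 semitones over a ninth = minor.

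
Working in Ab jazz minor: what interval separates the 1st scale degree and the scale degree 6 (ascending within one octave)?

major sixth

The scale runs Ab Bb Cb Db Eb F G.
That puts Ab below F.
Ab up to F spans 6 letter names and 9 semitones — a major sixth.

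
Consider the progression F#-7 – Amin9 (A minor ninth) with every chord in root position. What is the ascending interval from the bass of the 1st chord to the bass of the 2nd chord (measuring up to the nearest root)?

m3

The roots are F# and A.
F# up to A is 3 semitones, a half step narrower than a major third, so the interval is minor.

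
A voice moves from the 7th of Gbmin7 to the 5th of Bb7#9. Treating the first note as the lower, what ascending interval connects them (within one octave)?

Gbmin7 has Fb as its 7th, and Bb7#9 has F as its 5th.
From Fb to F: 1 semitone over a unison = augmented.

augmented unison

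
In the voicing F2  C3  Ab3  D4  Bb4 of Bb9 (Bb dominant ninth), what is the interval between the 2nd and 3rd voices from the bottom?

m6

Those voices are C3 and Ab3.
6 letter names make it a sixth; at 8 semitones (a half step narrower than major) the quality is minor.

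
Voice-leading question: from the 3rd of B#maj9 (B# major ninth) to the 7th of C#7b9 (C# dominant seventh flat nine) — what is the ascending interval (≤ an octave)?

B#maj9 (B# major ninth) has D## as its 3rd, and C#7b9 (C# dominant seventh flat nine) has B as its 7th.
From D## to B: 7 semitones over a sixth = diminished.

diminished 6th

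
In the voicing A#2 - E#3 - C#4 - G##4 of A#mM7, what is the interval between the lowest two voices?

perfect fifth

Those voices are A#2 and E#3.
A# up to E# spans 5 letter names and 7 semitones — a perfect fifth.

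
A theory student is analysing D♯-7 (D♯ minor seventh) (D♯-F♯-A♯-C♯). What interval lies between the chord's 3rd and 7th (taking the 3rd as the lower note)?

That puts F♯ below C♯.
From F♯ to C♯ is 7 semitones, exactly the perfect fifth.

perfect 5th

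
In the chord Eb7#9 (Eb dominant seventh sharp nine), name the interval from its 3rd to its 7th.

d5

The chord tones of Eb7#9 are Eb, G, Bb, Db, F#.
The 3rd is G and the 7th is Db.
From G to Db: 6 semitones over a fifth = diminished.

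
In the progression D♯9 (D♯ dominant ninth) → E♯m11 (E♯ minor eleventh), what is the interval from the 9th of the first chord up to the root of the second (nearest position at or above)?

D♯9 (D♯ dominant ninth) has E♯ as its 9th, and E♯m11 (E♯ minor eleventh) has E♯ as its root.
E♯ up to E♯ spans 1 letter names and 0 semitones — a perfect unison.

perfect unison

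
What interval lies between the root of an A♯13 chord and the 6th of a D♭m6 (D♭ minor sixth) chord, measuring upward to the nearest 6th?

diminished second

A♯13 has A♯ as its root, and D♭m6 (D♭ minor sixth) has B♭ as its 6th.
A♯ up to B♭ is 0 semitones, a whole step narrower than a major second, so the interval is diminished.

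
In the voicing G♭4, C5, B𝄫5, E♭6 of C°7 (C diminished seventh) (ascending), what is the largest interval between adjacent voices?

Adjacent intervals: G♭4→C5 = augmented fourth; C5→B𝄫5 = diminished seventh; B𝄫5→E♭6 = augmented fourth.
The largest is C5 to B𝄫5, a diminished seventh (9 semitones).

diminished seventh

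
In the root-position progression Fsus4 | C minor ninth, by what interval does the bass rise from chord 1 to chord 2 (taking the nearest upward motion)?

perfect fifth

The roots are F and C.
From F to C is 7 semitones, exactly the perfect fifth.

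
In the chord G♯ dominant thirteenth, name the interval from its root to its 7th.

minor 7th

The chord tones of G♯13 are G♯, B♯, D♯, F♯, A♯, E♯.
Root = G♯; 7th = F♯.
G♯ up to F♯ is 10 semitones, a half step narrower than a major seventh, so the interval is minor.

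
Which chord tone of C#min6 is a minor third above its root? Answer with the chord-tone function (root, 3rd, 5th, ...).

3rd

The chord tones of C#m6 (C# minor sixth) are C#, E, G#, A#.
The root is C#. A minor third above C# is E.
E is the chord's 3rd.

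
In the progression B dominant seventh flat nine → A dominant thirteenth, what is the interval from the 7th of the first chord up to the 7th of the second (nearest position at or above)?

m7

The 7th of B dominant seventh flat nine is A; the 7th of A dominant thirteenth is G.
7 letter names make it a seventh; at 10 semitones (a half step narrower than major) the quality is minor.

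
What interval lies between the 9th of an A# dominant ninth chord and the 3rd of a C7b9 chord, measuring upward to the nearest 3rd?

d4

A# dominant ninth has B# as its 9th, and C7b9 has E as its 3rd.
B# up to E is 4 semitones, a half step narrower than a perfect fourth, so the interval is diminished.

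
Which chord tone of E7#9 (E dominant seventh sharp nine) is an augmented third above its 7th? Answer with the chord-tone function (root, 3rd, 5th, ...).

9th

The chord tones of E7#9 are E-G♯-B-D-F𝄪.
The 7th is D. An augmented third above D is F𝄪.
F𝄪 is the chord's 9th.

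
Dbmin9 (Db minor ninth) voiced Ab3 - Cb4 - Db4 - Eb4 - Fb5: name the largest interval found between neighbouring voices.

minor 9th

Adjacent intervals: Ab3→Cb4 = minor third; Cb4→Db4 = major second; Db4→Eb4 = major second; Eb4→Fb5 = minor ninth.
The largest is Eb4 to Fb5, a minor ninth (13 semitones).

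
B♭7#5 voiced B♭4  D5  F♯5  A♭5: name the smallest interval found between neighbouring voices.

diminished third

Adjacent intervals: B♭4→D5 = major third; D5→F♯5 = major third; F♯5→A♭5 = diminished third.
The smallest is F♯5 to A♭5, a diminished third (2 semitones).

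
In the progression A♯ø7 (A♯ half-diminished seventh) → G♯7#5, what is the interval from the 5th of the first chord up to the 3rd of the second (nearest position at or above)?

The 5th of A♯ø7 (A♯ half-diminished seventh) is E; the 3rd of G♯7#5 is B♯.
From E to B♯: 8 semitones over a fifth = augmented.

augmented fifth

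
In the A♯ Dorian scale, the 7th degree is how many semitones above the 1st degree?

The scale is A♯ B♯ C♯ D♯ E♯ F𝄪 G♯.
A♯ up to G♯ is a minor seventh — 10 semitones.

10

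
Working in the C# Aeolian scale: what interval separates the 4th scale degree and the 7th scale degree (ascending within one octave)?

P4

The scale runs C# D# E F# G# A B.
4th scale degree = F#; 7th scale degree = B.
F# up to B spans 4 letter names and 5 semitones — a perfect fourth.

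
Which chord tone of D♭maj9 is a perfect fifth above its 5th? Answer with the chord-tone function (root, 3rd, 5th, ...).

D♭maj9 (D♭ major ninth): D♭–F–A♭–C–E♭.
The 5th is A♭. A perfect fifth above A♭ is E♭.
E♭ is the chord's 9th.

9th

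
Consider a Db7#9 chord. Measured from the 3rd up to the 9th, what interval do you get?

major seventh

The chord tones of Db7#9 (Db dominant seventh sharp nine) are Db F Ab Cb E.
3rd = F; 9th = E.
F up to E spans 7 letter names and 11 semitones — a major seventh.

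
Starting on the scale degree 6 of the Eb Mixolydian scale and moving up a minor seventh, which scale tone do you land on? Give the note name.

The scale is Eb F G Ab Bb C Db.
The scale degree 6 is C; a minor seventh above that is Bb — scale degree 5.

Bb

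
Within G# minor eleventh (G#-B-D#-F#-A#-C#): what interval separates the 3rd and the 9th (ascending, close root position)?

major seventh

The 3rd is B and the 9th is A#.
Counting 7 letters and 11 half steps from B gives a major seventh.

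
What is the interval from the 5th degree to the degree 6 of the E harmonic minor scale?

m2

E harmonic minor: E F# G A B C D#.
That puts B below C.
From B to C: 1 semitone over a second = minor.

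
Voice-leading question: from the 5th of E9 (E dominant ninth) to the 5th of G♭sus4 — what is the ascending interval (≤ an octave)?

E9 (E dominant ninth) has B as its 5th, and G♭sus4 has D♭ as its 5th.
From B to D♭: 2 semitones over a third = diminished.

diminished third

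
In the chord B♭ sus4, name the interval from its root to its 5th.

P5

B♭ sus4 is spelled B♭–E♭–F.
So we need the interval from B♭ up to F.
Counting 5 letters and 7 half steps from B♭ gives a perfect fifth.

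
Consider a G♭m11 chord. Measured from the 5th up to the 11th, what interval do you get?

minor seventh

The chord tones of G♭m11 are G♭ B𝄫 D♭ F♭ A♭ C♭.
The 5th is D♭ and the 11th is C♭.
7 letter names make it a seventh; at 10 semitones (a half step narrower than major) the quality is minor.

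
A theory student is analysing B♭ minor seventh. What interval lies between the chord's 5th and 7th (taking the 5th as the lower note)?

minor 3rd

B♭min7 (B♭ minor seventh) is spelled B♭-D♭-F-A♭.
The 5th is F and the 7th is A♭.
3 letter names make it a third; at 3 semitones (a half step narrower than major) the quality is minor.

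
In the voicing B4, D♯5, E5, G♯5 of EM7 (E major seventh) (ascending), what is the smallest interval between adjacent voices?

Adjacent intervals: B4→D♯5 = major third; D♯5→E5 = minor second; E5→G♯5 = major third.
The smallest is D♯5 to E5, a minor second (1 semitone).

m2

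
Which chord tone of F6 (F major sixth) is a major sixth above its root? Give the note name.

F major sixth: F-A-C-D.
The root is F. A major sixth above F is D.
D is the chord's 6th.

D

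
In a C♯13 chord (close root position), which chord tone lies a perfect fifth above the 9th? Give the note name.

A#

Spelling the chord: C♯-E♯-G♯-B-D♯-A♯.
The 9th is D♯. A perfect fifth above D♯ is A♯.
A♯ is the chord's 13th.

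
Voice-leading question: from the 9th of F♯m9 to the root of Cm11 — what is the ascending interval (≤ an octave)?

The 9th of F♯m9 is G♯; the root of Cm11 is C.
G♯ up to C is 4 semitones, a half step narrower than a perfect fourth, so the interval is diminished.

diminished fourth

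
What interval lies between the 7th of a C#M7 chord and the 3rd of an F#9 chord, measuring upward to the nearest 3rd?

m7

The 7th of C#M7 is B#; the 3rd of F#9 is A#.
B# up to A# is 10 semitones, a half step narrower than a major seventh, so the interval is minor.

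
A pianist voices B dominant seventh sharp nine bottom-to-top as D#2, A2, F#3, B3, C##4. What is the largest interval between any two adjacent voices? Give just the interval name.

Adjacent intervals: D#2→A2 = diminished fifth; A2→F#3 = major sixth; F#3→B3 = perfect fourth; B3→C##4 = augmented second.
The largest is A2 to F#3, a major sixth (9 semitones).

major sixth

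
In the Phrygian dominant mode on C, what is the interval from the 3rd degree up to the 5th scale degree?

C phrygian dominant: C D♭ E F G A♭ B♭.
3rd degree = E; 5th scale degree = G.
E up to G is 3 semitones, a half step narrower than a major third, so the interval is minor.

minor third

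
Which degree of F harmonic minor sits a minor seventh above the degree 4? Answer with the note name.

The scale is F G Ab Bb C Db E.
The degree 4 is Bb; a minor seventh above that is Ab — scale degree 3.

Ab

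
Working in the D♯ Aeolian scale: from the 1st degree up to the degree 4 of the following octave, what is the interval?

The scale runs D♯ E♯ F♯ G♯ A♯ B C♯.
So we need the interval from D♯ up to G♯.
D♯ up to G♯ spans 11 letter names and 17 semitones — a perfect eleventh.

perfect 11th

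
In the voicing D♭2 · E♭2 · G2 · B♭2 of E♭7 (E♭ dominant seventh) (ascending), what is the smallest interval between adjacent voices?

major second

Adjacent intervals: D♭2→E♭2 = major second; E♭2→G2 = major third; G2→B♭2 = minor third.
The smallest is D♭2 to E♭2, a major second (2 semitones).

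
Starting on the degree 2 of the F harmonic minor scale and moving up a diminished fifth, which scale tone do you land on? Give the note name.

Db

The scale is F G Ab Bb C Db E.
The degree 2 is G; a diminished fifth above that is Db — scale degree 6.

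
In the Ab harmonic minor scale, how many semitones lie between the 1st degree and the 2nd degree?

The scale is Ab Bb Cb Db Eb Fb G.
Ab up to Bb is a major second — 2 semitones.

2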